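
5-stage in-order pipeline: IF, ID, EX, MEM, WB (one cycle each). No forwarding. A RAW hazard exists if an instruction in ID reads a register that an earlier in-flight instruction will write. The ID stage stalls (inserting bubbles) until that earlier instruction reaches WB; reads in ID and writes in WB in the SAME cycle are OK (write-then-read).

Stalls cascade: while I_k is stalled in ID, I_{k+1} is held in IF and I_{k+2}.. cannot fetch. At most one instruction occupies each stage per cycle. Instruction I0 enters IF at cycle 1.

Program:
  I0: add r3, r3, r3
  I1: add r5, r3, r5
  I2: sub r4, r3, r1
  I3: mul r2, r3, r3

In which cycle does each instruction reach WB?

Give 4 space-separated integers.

I0 add r3 <- r3,r3: IF@1 ID@2 stall=0 (-) EX@3 MEM@4 WB@5
I1 add r5 <- r3,r5: IF@2 ID@3 stall=2 (RAW on I0.r3 (WB@5)) EX@6 MEM@7 WB@8
I2 sub r4 <- r3,r1: IF@3 ID@6 stall=0 (-) EX@7 MEM@8 WB@9
I3 mul r2 <- r3,r3: IF@6 ID@7 stall=0 (-) EX@8 MEM@9 WB@10

Answer: 5 8 9 10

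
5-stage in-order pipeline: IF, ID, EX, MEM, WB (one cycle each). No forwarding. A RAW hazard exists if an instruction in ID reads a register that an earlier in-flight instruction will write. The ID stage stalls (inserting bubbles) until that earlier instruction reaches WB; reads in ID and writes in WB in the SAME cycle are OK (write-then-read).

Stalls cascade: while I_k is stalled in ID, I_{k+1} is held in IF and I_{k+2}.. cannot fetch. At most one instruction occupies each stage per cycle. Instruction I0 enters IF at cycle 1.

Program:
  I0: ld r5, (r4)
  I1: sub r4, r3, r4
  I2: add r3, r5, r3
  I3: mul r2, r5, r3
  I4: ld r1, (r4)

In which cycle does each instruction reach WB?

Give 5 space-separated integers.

Answer: 5 6 8 11 12

Derivation:
I0 ld r5 <- r4: IF@1 ID@2 stall=0 (-) EX@3 MEM@4 WB@5
I1 sub r4 <- r3,r4: IF@2 ID@3 stall=0 (-) EX@4 MEM@5 WB@6
I2 add r3 <- r5,r3: IF@3 ID@4 stall=1 (RAW on I0.r5 (WB@5)) EX@6 MEM@7 WB@8
I3 mul r2 <- r5,r3: IF@4 ID@6 stall=2 (RAW on I2.r3 (WB@8)) EX@9 MEM@10 WB@11
I4 ld r1 <- r4: IF@6 ID@9 stall=0 (-) EX@10 MEM@11 WB@12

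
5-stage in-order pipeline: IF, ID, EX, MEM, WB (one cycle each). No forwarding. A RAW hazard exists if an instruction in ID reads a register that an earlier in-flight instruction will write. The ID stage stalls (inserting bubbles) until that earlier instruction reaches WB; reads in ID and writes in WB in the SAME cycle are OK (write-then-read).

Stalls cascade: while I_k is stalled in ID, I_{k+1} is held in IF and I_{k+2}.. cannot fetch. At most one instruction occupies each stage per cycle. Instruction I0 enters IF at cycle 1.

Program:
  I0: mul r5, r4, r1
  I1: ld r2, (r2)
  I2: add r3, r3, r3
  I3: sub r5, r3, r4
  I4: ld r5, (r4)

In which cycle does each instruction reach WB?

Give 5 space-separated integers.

I0 mul r5 <- r4,r1: IF@1 ID@2 stall=0 (-) EX@3 MEM@4 WB@5
I1 ld r2 <- r2: IF@2 ID@3 stall=0 (-) EX@4 MEM@5 WB@6
I2 add r3 <- r3,r3: IF@3 ID@4 stall=0 (-) EX@5 MEM@6 WB@7
I3 sub r5 <- r3,r4: IF@4 ID@5 stall=2 (RAW on I2.r3 (WB@7)) EX@8 MEM@9 WB@10
I4 ld r5 <- r4: IF@5 ID@8 stall=0 (-) EX@9 MEM@10 WB@11

Answer: 5 6 7 10 11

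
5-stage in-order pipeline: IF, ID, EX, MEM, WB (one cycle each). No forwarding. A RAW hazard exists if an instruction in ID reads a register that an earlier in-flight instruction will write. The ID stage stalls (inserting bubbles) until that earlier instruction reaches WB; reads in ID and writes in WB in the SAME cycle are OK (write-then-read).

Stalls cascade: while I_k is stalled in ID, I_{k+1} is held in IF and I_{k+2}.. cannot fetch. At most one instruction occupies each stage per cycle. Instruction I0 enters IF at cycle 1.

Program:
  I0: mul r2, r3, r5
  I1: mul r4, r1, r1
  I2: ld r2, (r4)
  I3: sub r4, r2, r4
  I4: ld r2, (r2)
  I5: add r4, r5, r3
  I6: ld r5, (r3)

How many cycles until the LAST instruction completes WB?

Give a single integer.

Answer: 15

Derivation:
I0 mul r2 <- r3,r5: IF@1 ID@2 stall=0 (-) EX@3 MEM@4 WB@5
I1 mul r4 <- r1,r1: IF@2 ID@3 stall=0 (-) EX@4 MEM@5 WB@6
I2 ld r2 <- r4: IF@3 ID@4 stall=2 (RAW on I1.r4 (WB@6)) EX@7 MEM@8 WB@9
I3 sub r4 <- r2,r4: IF@4 ID@7 stall=2 (RAW on I2.r2 (WB@9)) EX@10 MEM@11 WB@12
I4 ld r2 <- r2: IF@7 ID@10 stall=0 (-) EX@11 MEM@12 WB@13
I5 add r4 <- r5,r3: IF@10 ID@11 stall=0 (-) EX@12 MEM@13 WB@14
I6 ld r5 <- r3: IF@11 ID@12 stall=0 (-) EX@13 MEM@14 WB@15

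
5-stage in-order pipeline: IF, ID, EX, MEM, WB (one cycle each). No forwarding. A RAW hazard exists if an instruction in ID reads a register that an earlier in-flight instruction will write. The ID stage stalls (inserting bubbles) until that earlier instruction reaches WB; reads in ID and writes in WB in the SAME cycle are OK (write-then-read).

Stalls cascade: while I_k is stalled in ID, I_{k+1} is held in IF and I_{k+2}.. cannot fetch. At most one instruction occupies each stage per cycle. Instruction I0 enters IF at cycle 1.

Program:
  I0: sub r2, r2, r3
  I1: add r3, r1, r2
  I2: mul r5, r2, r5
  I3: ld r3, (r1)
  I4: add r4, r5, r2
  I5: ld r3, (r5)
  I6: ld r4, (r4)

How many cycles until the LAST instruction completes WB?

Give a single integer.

I0 sub r2 <- r2,r3: IF@1 ID@2 stall=0 (-) EX@3 MEM@4 WB@5
I1 add r3 <- r1,r2: IF@2 ID@3 stall=2 (RAW on I0.r2 (WB@5)) EX@6 MEM@7 WB@8
I2 mul r5 <- r2,r5: IF@3 ID@6 stall=0 (-) EX@7 MEM@8 WB@9
I3 ld r3 <- r1: IF@6 ID@7 stall=0 (-) EX@8 MEM@9 WB@10
I4 add r4 <- r5,r2: IF@7 ID@8 stall=1 (RAW on I2.r5 (WB@9)) EX@10 MEM@11 WB@12
I5 ld r3 <- r5: IF@8 ID@10 stall=0 (-) EX@11 MEM@12 WB@13
I6 ld r4 <- r4: IF@10 ID@11 stall=1 (RAW on I4.r4 (WB@12)) EX@13 MEM@14 WB@15

Answer: 15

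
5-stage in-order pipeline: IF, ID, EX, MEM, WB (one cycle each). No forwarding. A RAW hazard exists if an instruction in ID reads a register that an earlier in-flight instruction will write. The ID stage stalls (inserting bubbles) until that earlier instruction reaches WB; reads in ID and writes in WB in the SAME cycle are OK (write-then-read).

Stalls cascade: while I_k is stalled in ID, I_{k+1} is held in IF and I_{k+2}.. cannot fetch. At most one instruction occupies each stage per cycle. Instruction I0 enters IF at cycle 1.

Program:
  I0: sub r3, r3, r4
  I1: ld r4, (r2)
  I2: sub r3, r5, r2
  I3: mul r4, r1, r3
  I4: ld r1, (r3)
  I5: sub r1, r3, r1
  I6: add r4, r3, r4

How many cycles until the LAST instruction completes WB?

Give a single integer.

Answer: 15

Derivation:
I0 sub r3 <- r3,r4: IF@1 ID@2 stall=0 (-) EX@3 MEM@4 WB@5
I1 ld r4 <- r2: IF@2 ID@3 stall=0 (-) EX@4 MEM@5 WB@6
I2 sub r3 <- r5,r2: IF@3 ID@4 stall=0 (-) EX@5 MEM@6 WB@7
I3 mul r4 <- r1,r3: IF@4 ID@5 stall=2 (RAW on I2.r3 (WB@7)) EX@8 MEM@9 WB@10
I4 ld r1 <- r3: IF@5 ID@8 stall=0 (-) EX@9 MEM@10 WB@11
I5 sub r1 <- r3,r1: IF@8 ID@9 stall=2 (RAW on I4.r1 (WB@11)) EX@12 MEM@13 WB@14
I6 add r4 <- r3,r4: IF@9 ID@12 stall=0 (-) EX@13 MEM@14 WB@15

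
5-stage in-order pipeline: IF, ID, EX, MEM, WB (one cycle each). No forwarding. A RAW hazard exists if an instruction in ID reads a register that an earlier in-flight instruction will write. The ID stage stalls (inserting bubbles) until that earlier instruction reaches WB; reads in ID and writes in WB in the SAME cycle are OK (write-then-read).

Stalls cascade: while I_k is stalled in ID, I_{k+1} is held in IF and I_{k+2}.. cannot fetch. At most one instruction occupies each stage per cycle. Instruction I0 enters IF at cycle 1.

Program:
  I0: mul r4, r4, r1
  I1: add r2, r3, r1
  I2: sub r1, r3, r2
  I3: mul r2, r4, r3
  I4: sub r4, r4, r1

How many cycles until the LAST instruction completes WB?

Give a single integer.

Answer: 12

Derivation:
I0 mul r4 <- r4,r1: IF@1 ID@2 stall=0 (-) EX@3 MEM@4 WB@5
I1 add r2 <- r3,r1: IF@2 ID@3 stall=0 (-) EX@4 MEM@5 WB@6
I2 sub r1 <- r3,r2: IF@3 ID@4 stall=2 (RAW on I1.r2 (WB@6)) EX@7 MEM@8 WB@9
I3 mul r2 <- r4,r3: IF@4 ID@7 stall=0 (-) EX@8 MEM@9 WB@10
I4 sub r4 <- r4,r1: IF@7 ID@8 stall=1 (RAW on I2.r1 (WB@9)) EX@10 MEM@11 WB@12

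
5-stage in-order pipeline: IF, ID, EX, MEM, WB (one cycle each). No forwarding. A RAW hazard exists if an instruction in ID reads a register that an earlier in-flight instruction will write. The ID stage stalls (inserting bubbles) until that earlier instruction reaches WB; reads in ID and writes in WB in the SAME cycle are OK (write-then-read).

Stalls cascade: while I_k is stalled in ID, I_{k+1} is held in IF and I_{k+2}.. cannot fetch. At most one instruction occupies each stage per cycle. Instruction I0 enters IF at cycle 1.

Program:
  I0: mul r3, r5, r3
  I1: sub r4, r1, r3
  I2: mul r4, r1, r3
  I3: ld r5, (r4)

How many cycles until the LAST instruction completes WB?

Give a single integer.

Answer: 12

Derivation:
I0 mul r3 <- r5,r3: IF@1 ID@2 stall=0 (-) EX@3 MEM@4 WB@5
I1 sub r4 <- r1,r3: IF@2 ID@3 stall=2 (RAW on I0.r3 (WB@5)) EX@6 MEM@7 WB@8
I2 mul r4 <- r1,r3: IF@3 ID@6 stall=0 (-) EX@7 MEM@8 WB@9
I3 ld r5 <- r4: IF@6 ID@7 stall=2 (RAW on I2.r4 (WB@9)) EX@10 MEM@11 WB@12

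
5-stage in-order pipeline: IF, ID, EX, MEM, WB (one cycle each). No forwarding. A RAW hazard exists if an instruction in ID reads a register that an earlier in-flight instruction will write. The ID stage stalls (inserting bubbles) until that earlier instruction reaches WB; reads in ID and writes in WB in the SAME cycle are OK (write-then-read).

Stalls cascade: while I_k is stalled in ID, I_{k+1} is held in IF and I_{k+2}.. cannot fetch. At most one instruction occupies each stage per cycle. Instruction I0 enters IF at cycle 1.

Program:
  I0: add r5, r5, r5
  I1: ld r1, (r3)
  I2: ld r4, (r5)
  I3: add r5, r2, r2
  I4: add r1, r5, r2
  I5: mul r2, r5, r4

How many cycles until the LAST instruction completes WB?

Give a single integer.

I0 add r5 <- r5,r5: IF@1 ID@2 stall=0 (-) EX@3 MEM@4 WB@5
I1 ld r1 <- r3: IF@2 ID@3 stall=0 (-) EX@4 MEM@5 WB@6
I2 ld r4 <- r5: IF@3 ID@4 stall=1 (RAW on I0.r5 (WB@5)) EX@6 MEM@7 WB@8
I3 add r5 <- r2,r2: IF@4 ID@6 stall=0 (-) EX@7 MEM@8 WB@9
I4 add r1 <- r5,r2: IF@6 ID@7 stall=2 (RAW on I3.r5 (WB@9)) EX@10 MEM@11 WB@12
I5 mul r2 <- r5,r4: IF@7 ID@10 stall=0 (-) EX@11 MEM@12 WB@13

Answer: 13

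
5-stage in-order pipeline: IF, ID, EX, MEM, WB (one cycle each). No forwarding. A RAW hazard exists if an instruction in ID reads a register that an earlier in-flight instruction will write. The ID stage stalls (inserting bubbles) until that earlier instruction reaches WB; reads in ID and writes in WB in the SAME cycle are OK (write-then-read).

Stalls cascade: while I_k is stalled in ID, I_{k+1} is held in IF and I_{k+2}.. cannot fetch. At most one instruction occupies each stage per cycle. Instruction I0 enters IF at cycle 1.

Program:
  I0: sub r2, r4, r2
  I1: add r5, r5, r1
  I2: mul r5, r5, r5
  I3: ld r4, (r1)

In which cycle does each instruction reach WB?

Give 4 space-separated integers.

Answer: 5 6 9 10

Derivation:
I0 sub r2 <- r4,r2: IF@1 ID@2 stall=0 (-) EX@3 MEM@4 WB@5
I1 add r5 <- r5,r1: IF@2 ID@3 stall=0 (-) EX@4 MEM@5 WB@6
I2 mul r5 <- r5,r5: IF@3 ID@4 stall=2 (RAW on I1.r5 (WB@6)) EX@7 MEM@8 WB@9
I3 ld r4 <- r1: IF@4 ID@7 stall=0 (-) EX@8 MEM@9 WB@10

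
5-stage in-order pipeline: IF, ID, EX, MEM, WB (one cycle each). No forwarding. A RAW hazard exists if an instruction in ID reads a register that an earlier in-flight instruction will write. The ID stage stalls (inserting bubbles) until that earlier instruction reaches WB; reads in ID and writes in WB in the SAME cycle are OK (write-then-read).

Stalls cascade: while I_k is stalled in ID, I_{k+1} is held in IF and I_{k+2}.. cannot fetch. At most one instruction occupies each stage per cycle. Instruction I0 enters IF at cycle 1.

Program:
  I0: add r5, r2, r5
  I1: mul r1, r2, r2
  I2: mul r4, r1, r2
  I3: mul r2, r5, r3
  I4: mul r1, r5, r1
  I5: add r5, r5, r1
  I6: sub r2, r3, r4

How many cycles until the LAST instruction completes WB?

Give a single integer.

I0 add r5 <- r2,r5: IF@1 ID@2 stall=0 (-) EX@3 MEM@4 WB@5
I1 mul r1 <- r2,r2: IF@2 ID@3 stall=0 (-) EX@4 MEM@5 WB@6
I2 mul r4 <- r1,r2: IF@3 ID@4 stall=2 (RAW on I1.r1 (WB@6)) EX@7 MEM@8 WB@9
I3 mul r2 <- r5,r3: IF@4 ID@7 stall=0 (-) EX@8 MEM@9 WB@10
I4 mul r1 <- r5,r1: IF@7 ID@8 stall=0 (-) EX@9 MEM@10 WB@11
I5 add r5 <- r5,r1: IF@8 ID@9 stall=2 (RAW on I4.r1 (WB@11)) EX@12 MEM@13 WB@14
I6 sub r2 <- r3,r4: IF@9 ID@12 stall=0 (-) EX@13 MEM@14 WB@15

Answer: 15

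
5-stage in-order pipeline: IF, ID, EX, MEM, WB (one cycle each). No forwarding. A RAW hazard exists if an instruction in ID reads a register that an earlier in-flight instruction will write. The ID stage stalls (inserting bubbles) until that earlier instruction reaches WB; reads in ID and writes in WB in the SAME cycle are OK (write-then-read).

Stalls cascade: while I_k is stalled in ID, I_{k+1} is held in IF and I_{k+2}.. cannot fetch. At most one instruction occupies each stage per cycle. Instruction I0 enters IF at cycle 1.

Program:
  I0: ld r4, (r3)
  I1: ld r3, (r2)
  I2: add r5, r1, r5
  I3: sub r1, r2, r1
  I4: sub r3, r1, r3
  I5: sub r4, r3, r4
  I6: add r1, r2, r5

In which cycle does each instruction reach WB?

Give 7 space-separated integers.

I0 ld r4 <- r3: IF@1 ID@2 stall=0 (-) EX@3 MEM@4 WB@5
I1 ld r3 <- r2: IF@2 ID@3 stall=0 (-) EX@4 MEM@5 WB@6
I2 add r5 <- r1,r5: IF@3 ID@4 stall=0 (-) EX@5 MEM@6 WB@7
I3 sub r1 <- r2,r1: IF@4 ID@5 stall=0 (-) EX@6 MEM@7 WB@8
I4 sub r3 <- r1,r3: IF@5 ID@6 stall=2 (RAW on I3.r1 (WB@8)) EX@9 MEM@10 WB@11
I5 sub r4 <- r3,r4: IF@6 ID@9 stall=2 (RAW on I4.r3 (WB@11)) EX@12 MEM@13 WB@14
I6 add r1 <- r2,r5: IF@9 ID@12 stall=0 (-) EX@13 MEM@14 WB@15

Answer: 5 6 7 8 11 14 15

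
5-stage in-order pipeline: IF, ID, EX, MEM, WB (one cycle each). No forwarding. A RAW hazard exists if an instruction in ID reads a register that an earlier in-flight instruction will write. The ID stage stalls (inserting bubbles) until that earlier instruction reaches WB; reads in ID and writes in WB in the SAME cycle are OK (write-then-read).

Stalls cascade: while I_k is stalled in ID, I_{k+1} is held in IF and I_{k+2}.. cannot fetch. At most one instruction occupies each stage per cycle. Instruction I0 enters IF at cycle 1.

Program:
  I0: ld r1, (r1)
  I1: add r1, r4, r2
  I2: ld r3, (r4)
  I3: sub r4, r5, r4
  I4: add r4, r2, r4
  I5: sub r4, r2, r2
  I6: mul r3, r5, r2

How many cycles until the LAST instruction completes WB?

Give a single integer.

I0 ld r1 <- r1: IF@1 ID@2 stall=0 (-) EX@3 MEM@4 WB@5
I1 add r1 <- r4,r2: IF@2 ID@3 stall=0 (-) EX@4 MEM@5 WB@6
I2 ld r3 <- r4: IF@3 ID@4 stall=0 (-) EX@5 MEM@6 WB@7
I3 sub r4 <- r5,r4: IF@4 ID@5 stall=0 (-) EX@6 MEM@7 WB@8
I4 add r4 <- r2,r4: IF@5 ID@6 stall=2 (RAW on I3.r4 (WB@8)) EX@9 MEM@10 WB@11
I5 sub r4 <- r2,r2: IF@6 ID@9 stall=0 (-) EX@10 MEM@11 WB@12
I6 mul r3 <- r5,r2: IF@9 ID@10 stall=0 (-) EX@11 MEM@12 WB@13

Answer: 13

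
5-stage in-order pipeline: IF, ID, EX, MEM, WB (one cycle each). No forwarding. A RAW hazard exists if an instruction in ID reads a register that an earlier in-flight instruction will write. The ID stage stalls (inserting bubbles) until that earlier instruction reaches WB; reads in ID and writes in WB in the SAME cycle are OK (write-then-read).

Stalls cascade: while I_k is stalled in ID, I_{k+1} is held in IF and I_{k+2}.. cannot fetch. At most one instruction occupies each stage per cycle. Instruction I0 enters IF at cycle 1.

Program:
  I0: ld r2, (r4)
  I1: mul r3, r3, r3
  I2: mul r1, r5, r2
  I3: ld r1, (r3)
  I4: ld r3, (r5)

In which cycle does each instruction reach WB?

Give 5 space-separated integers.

I0 ld r2 <- r4: IF@1 ID@2 stall=0 (-) EX@3 MEM@4 WB@5
I1 mul r3 <- r3,r3: IF@2 ID@3 stall=0 (-) EX@4 MEM@5 WB@6
I2 mul r1 <- r5,r2: IF@3 ID@4 stall=1 (RAW on I0.r2 (WB@5)) EX@6 MEM@7 WB@8
I3 ld r1 <- r3: IF@4 ID@6 stall=0 (-) EX@7 MEM@8 WB@9
I4 ld r3 <- r5: IF@6 ID@7 stall=0 (-) EX@8 MEM@9 WB@10

Answer: 5 6 8 9 10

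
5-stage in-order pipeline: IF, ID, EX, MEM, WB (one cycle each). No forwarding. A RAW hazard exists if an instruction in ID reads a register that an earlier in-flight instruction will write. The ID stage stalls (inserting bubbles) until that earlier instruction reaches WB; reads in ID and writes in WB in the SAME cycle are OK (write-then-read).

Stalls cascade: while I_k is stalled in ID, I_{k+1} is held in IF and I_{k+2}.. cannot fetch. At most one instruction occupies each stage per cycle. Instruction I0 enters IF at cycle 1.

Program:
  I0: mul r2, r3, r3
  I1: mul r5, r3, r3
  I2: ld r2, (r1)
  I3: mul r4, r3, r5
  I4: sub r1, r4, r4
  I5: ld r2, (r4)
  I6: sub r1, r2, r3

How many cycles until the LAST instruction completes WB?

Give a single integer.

Answer: 16

Derivation:
I0 mul r2 <- r3,r3: IF@1 ID@2 stall=0 (-) EX@3 MEM@4 WB@5
I1 mul r5 <- r3,r3: IF@2 ID@3 stall=0 (-) EX@4 MEM@5 WB@6
I2 ld r2 <- r1: IF@3 ID@4 stall=0 (-) EX@5 MEM@6 WB@7
I3 mul r4 <- r3,r5: IF@4 ID@5 stall=1 (RAW on I1.r5 (WB@6)) EX@7 MEM@8 WB@9
I4 sub r1 <- r4,r4: IF@5 ID@7 stall=2 (RAW on I3.r4 (WB@9)) EX@10 MEM@11 WB@12
I5 ld r2 <- r4: IF@7 ID@10 stall=0 (-) EX@11 MEM@12 WB@13
I6 sub r1 <- r2,r3: IF@10 ID@11 stall=2 (RAW on I5.r2 (WB@13)) EX@14 MEM@15 WB@16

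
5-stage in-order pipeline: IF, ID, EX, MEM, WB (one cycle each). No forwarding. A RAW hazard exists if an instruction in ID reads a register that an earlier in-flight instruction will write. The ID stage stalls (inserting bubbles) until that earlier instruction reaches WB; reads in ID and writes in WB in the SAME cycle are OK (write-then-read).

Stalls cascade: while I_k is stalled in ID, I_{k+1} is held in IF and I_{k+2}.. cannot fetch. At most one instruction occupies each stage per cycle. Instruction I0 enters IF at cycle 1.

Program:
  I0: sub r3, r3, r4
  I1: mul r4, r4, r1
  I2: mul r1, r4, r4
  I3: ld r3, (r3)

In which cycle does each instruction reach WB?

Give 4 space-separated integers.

I0 sub r3 <- r3,r4: IF@1 ID@2 stall=0 (-) EX@3 MEM@4 WB@5
I1 mul r4 <- r4,r1: IF@2 ID@3 stall=0 (-) EX@4 MEM@5 WB@6
I2 mul r1 <- r4,r4: IF@3 ID@4 stall=2 (RAW on I1.r4 (WB@6)) EX@7 MEM@8 WB@9
I3 ld r3 <- r3: IF@4 ID@7 stall=0 (-) EX@8 MEM@9 WB@10

Answer: 5 6 9 10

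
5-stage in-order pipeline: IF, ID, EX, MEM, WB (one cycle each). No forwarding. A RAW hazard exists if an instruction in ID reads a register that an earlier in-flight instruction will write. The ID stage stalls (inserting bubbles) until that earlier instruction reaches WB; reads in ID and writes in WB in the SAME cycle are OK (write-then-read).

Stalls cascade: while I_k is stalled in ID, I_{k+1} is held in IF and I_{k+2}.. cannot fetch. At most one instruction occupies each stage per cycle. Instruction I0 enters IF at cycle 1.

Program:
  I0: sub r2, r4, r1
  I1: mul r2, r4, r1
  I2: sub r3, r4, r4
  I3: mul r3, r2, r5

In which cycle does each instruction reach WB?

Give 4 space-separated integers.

Answer: 5 6 7 9

Derivation:
I0 sub r2 <- r4,r1: IF@1 ID@2 stall=0 (-) EX@3 MEM@4 WB@5
I1 mul r2 <- r4,r1: IF@2 ID@3 stall=0 (-) EX@4 MEM@5 WB@6
I2 sub r3 <- r4,r4: IF@3 ID@4 stall=0 (-) EX@5 MEM@6 WB@7
I3 mul r3 <- r2,r5: IF@4 ID@5 stall=1 (RAW on I1.r2 (WB@6)) EX@7 MEM@8 WB@9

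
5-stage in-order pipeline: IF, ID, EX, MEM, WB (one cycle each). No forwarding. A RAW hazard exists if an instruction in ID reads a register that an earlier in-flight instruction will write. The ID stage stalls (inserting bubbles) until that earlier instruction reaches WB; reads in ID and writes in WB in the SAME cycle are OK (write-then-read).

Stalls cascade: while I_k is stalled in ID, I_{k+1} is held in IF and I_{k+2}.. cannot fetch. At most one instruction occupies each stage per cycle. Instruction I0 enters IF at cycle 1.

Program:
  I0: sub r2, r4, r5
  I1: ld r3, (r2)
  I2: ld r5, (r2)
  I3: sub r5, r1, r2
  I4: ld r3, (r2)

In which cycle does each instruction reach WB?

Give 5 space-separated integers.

I0 sub r2 <- r4,r5: IF@1 ID@2 stall=0 (-) EX@3 MEM@4 WB@5
I1 ld r3 <- r2: IF@2 ID@3 stall=2 (RAW on I0.r2 (WB@5)) EX@6 MEM@7 WB@8
I2 ld r5 <- r2: IF@3 ID@6 stall=0 (-) EX@7 MEM@8 WB@9
I3 sub r5 <- r1,r2: IF@6 ID@7 stall=0 (-) EX@8 MEM@9 WB@10
I4 ld r3 <- r2: IF@7 ID@8 stall=0 (-) EX@9 MEM@10 WB@11

Answer: 5 8 9 10 11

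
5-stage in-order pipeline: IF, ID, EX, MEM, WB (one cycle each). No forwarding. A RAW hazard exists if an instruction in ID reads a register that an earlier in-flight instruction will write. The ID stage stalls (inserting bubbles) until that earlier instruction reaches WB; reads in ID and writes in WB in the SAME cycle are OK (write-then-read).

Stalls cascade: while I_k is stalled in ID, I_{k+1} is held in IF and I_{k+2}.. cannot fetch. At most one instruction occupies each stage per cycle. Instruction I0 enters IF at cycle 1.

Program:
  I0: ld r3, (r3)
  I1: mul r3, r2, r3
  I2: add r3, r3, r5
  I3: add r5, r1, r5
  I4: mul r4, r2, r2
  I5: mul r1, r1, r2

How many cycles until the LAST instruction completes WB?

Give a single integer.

I0 ld r3 <- r3: IF@1 ID@2 stall=0 (-) EX@3 MEM@4 WB@5
I1 mul r3 <- r2,r3: IF@2 ID@3 stall=2 (RAW on I0.r3 (WB@5)) EX@6 MEM@7 WB@8
I2 add r3 <- r3,r5: IF@3 ID@6 stall=2 (RAW on I1.r3 (WB@8)) EX@9 MEM@10 WB@11
I3 add r5 <- r1,r5: IF@6 ID@9 stall=0 (-) EX@10 MEM@11 WB@12
I4 mul r4 <- r2,r2: IF@9 ID@10 stall=0 (-) EX@11 MEM@12 WB@13
I5 mul r1 <- r1,r2: IF@10 ID@11 stall=0 (-) EX@12 MEM@13 WB@14

Answer: 14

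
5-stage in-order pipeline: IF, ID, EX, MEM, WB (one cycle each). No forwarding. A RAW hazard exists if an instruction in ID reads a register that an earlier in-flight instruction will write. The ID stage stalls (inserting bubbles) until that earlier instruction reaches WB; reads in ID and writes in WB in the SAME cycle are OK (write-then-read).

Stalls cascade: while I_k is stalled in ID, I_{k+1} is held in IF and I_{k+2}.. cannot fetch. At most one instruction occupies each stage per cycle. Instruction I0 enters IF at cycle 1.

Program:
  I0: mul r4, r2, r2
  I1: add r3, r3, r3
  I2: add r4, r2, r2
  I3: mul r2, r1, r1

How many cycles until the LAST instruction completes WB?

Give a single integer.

Answer: 8

Derivation:
I0 mul r4 <- r2,r2: IF@1 ID@2 stall=0 (-) EX@3 MEM@4 WB@5
I1 add r3 <- r3,r3: IF@2 ID@3 stall=0 (-) EX@4 MEM@5 WB@6
I2 add r4 <- r2,r2: IF@3 ID@4 stall=0 (-) EX@5 MEM@6 WB@7
I3 mul r2 <- r1,r1: IF@4 ID@5 stall=0 (-) EX@6 MEM@7 WB@8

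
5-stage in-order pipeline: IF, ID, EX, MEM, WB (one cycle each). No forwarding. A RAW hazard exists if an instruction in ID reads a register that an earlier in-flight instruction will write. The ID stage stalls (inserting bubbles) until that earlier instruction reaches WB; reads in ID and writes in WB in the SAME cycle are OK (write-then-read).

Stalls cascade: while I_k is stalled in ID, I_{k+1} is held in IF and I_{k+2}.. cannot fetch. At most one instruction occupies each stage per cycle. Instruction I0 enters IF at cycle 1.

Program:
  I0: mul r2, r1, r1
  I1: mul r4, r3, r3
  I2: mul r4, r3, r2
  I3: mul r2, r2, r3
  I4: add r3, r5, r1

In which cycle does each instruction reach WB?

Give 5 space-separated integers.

Answer: 5 6 8 9 10

Derivation:
I0 mul r2 <- r1,r1: IF@1 ID@2 stall=0 (-) EX@3 MEM@4 WB@5
I1 mul r4 <- r3,r3: IF@2 ID@3 stall=0 (-) EX@4 MEM@5 WB@6
I2 mul r4 <- r3,r2: IF@3 ID@4 stall=1 (RAW on I0.r2 (WB@5)) EX@6 MEM@7 WB@8
I3 mul r2 <- r2,r3: IF@4 ID@6 stall=0 (-) EX@7 MEM@8 WB@9
I4 add r3 <- r5,r1: IF@6 ID@7 stall=0 (-) EX@8 MEM@9 WB@10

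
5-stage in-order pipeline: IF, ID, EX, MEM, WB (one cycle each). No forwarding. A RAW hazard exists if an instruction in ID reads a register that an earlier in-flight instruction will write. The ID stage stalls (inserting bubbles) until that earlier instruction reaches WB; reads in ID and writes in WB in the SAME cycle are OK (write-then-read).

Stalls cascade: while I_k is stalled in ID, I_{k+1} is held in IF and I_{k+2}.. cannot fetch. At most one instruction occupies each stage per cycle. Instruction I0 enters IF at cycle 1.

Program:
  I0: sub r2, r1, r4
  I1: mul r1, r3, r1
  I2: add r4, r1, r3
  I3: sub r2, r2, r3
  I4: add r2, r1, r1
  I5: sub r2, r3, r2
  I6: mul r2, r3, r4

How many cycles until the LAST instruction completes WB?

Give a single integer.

I0 sub r2 <- r1,r4: IF@1 ID@2 stall=0 (-) EX@3 MEM@4 WB@5
I1 mul r1 <- r3,r1: IF@2 ID@3 stall=0 (-) EX@4 MEM@5 WB@6
I2 add r4 <- r1,r3: IF@3 ID@4 stall=2 (RAW on I1.r1 (WB@6)) EX@7 MEM@8 WB@9
I3 sub r2 <- r2,r3: IF@4 ID@7 stall=0 (-) EX@8 MEM@9 WB@10
I4 add r2 <- r1,r1: IF@7 ID@8 stall=0 (-) EX@9 MEM@10 WB@11
I5 sub r2 <- r3,r2: IF@8 ID@9 stall=2 (RAW on I4.r2 (WB@11)) EX@12 MEM@13 WB@14
I6 mul r2 <- r3,r4: IF@9 ID@12 stall=0 (-) EX@13 MEM@14 WB@15

Answer: 15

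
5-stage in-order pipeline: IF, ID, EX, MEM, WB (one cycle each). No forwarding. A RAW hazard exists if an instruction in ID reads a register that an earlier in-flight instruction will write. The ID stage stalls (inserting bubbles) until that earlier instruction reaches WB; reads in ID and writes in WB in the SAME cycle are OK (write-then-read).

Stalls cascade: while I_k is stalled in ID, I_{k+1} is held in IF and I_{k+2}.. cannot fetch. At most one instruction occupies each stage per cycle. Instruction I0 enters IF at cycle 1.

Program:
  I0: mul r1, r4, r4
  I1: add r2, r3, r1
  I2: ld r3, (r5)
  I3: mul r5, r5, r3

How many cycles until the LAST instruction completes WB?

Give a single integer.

Answer: 12

Derivation:
I0 mul r1 <- r4,r4: IF@1 ID@2 stall=0 (-) EX@3 MEM@4 WB@5
I1 add r2 <- r3,r1: IF@2 ID@3 stall=2 (RAW on I0.r1 (WB@5)) EX@6 MEM@7 WB@8
I2 ld r3 <- r5: IF@3 ID@6 stall=0 (-) EX@7 MEM@8 WB@9
I3 mul r5 <- r5,r3: IF@6 ID@7 stall=2 (RAW on I2.r3 (WB@9)) EX@10 MEM@11 WB@12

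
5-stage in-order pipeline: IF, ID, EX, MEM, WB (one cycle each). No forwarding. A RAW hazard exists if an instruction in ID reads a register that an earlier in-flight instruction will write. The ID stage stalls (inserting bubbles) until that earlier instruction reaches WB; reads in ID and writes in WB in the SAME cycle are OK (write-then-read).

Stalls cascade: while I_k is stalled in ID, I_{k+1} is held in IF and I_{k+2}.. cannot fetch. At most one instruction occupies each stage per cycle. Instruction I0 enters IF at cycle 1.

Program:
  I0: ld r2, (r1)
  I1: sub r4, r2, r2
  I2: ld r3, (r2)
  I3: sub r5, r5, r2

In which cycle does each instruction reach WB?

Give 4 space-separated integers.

I0 ld r2 <- r1: IF@1 ID@2 stall=0 (-) EX@3 MEM@4 WB@5
I1 sub r4 <- r2,r2: IF@2 ID@3 stall=2 (RAW on I0.r2 (WB@5)) EX@6 MEM@7 WB@8
I2 ld r3 <- r2: IF@3 ID@6 stall=0 (-) EX@7 MEM@8 WB@9
I3 sub r5 <- r5,r2: IF@6 ID@7 stall=0 (-) EX@8 MEM@9 WB@10

Answer: 5 8 9 10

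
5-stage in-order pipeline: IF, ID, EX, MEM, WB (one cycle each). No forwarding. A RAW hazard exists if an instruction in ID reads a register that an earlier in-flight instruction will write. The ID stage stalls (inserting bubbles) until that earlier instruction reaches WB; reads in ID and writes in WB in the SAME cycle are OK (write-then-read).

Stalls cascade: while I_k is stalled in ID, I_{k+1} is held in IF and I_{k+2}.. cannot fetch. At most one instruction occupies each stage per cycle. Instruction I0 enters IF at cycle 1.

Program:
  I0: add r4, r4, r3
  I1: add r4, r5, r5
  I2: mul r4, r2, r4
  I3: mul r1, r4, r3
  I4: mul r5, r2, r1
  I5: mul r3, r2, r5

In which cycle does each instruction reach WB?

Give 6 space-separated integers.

Answer: 5 6 9 12 15 18

Derivation:
I0 add r4 <- r4,r3: IF@1 ID@2 stall=0 (-) EX@3 MEM@4 WB@5
I1 add r4 <- r5,r5: IF@2 ID@3 stall=0 (-) EX@4 MEM@5 WB@6
I2 mul r4 <- r2,r4: IF@3 ID@4 stall=2 (RAW on I1.r4 (WB@6)) EX@7 MEM@8 WB@9
I3 mul r1 <- r4,r3: IF@4 ID@7 stall=2 (RAW on I2.r4 (WB@9)) EX@10 MEM@11 WB@12
I4 mul r5 <- r2,r1: IF@7 ID@10 stall=2 (RAW on I3.r1 (WB@12)) EX@13 MEM@14 WB@15
I5 mul r3 <- r2,r5: IF@10 ID@13 stall=2 (RAW on I4.r5 (WB@15)) EX@16 MEM@17 WB@18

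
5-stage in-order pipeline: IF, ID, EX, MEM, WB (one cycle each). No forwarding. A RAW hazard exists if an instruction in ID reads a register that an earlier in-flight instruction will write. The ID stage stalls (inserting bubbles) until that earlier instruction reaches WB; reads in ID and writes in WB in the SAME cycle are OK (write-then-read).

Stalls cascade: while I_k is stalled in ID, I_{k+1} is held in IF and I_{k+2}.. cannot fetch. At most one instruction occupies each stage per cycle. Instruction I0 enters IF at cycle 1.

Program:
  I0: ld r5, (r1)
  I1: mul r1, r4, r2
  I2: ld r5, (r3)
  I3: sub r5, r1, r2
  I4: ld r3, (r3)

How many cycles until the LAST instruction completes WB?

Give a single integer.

Answer: 10

Derivation:
I0 ld r5 <- r1: IF@1 ID@2 stall=0 (-) EX@3 MEM@4 WB@5
I1 mul r1 <- r4,r2: IF@2 ID@3 stall=0 (-) EX@4 MEM@5 WB@6
I2 ld r5 <- r3: IF@3 ID@4 stall=0 (-) EX@5 MEM@6 WB@7
I3 sub r5 <- r1,r2: IF@4 ID@5 stall=1 (RAW on I1.r1 (WB@6)) EX@7 MEM@8 WB@9
I4 ld r3 <- r3: IF@5 ID@7 stall=0 (-) EX@8 MEM@9 WB@10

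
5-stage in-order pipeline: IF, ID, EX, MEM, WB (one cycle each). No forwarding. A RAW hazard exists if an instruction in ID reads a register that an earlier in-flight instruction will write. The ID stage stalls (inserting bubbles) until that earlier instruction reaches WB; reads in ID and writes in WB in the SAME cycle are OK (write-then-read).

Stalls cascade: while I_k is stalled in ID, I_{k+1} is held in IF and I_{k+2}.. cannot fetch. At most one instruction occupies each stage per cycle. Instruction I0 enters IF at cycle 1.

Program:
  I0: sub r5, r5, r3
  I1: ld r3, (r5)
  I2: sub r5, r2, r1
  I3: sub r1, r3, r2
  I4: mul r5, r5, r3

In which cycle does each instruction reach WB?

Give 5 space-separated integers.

I0 sub r5 <- r5,r3: IF@1 ID@2 stall=0 (-) EX@3 MEM@4 WB@5
I1 ld r3 <- r5: IF@2 ID@3 stall=2 (RAW on I0.r5 (WB@5)) EX@6 MEM@7 WB@8
I2 sub r5 <- r2,r1: IF@3 ID@6 stall=0 (-) EX@7 MEM@8 WB@9
I3 sub r1 <- r3,r2: IF@6 ID@7 stall=1 (RAW on I1.r3 (WB@8)) EX@9 MEM@10 WB@11
I4 mul r5 <- r5,r3: IF@7 ID@9 stall=0 (-) EX@10 MEM@11 WB@12

Answer: 5 8 9 11 12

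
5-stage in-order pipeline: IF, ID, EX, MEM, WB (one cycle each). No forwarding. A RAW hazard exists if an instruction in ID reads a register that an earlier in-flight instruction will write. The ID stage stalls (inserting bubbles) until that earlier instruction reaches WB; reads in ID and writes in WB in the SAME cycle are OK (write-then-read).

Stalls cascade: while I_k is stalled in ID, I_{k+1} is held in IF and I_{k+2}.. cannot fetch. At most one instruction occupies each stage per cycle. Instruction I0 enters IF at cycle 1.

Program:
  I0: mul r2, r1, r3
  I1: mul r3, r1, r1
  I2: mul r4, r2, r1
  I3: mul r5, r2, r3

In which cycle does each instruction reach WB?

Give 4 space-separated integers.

Answer: 5 6 8 9

Derivation:
I0 mul r2 <- r1,r3: IF@1 ID@2 stall=0 (-) EX@3 MEM@4 WB@5
I1 mul r3 <- r1,r1: IF@2 ID@3 stall=0 (-) EX@4 MEM@5 WB@6
I2 mul r4 <- r2,r1: IF@3 ID@4 stall=1 (RAW on I0.r2 (WB@5)) EX@6 MEM@7 WB@8
I3 mul r5 <- r2,r3: IF@4 ID@6 stall=0 (-) EX@7 MEM@8 WB@9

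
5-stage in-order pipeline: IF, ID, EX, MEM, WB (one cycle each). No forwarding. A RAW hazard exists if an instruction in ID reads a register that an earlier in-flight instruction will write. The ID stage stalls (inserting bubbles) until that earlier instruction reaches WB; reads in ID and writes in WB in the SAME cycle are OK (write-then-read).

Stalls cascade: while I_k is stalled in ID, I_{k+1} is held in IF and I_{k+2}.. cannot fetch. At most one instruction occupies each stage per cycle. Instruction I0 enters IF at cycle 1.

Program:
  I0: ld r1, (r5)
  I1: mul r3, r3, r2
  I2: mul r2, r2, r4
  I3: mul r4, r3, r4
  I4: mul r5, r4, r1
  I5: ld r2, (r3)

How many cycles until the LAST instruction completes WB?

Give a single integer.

Answer: 13

Derivation:
I0 ld r1 <- r5: IF@1 ID@2 stall=0 (-) EX@3 MEM@4 WB@5
I1 mul r3 <- r3,r2: IF@2 ID@3 stall=0 (-) EX@4 MEM@5 WB@6
I2 mul r2 <- r2,r4: IF@3 ID@4 stall=0 (-) EX@5 MEM@6 WB@7
I3 mul r4 <- r3,r4: IF@4 ID@5 stall=1 (RAW on I1.r3 (WB@6)) EX@7 MEM@8 WB@9
I4 mul r5 <- r4,r1: IF@5 ID@7 stall=2 (RAW on I3.r4 (WB@9)) EX@10 MEM@11 WB@12
I5 ld r2 <- r3: IF@7 ID@10 stall=0 (-) EX@11 MEM@12 WB@13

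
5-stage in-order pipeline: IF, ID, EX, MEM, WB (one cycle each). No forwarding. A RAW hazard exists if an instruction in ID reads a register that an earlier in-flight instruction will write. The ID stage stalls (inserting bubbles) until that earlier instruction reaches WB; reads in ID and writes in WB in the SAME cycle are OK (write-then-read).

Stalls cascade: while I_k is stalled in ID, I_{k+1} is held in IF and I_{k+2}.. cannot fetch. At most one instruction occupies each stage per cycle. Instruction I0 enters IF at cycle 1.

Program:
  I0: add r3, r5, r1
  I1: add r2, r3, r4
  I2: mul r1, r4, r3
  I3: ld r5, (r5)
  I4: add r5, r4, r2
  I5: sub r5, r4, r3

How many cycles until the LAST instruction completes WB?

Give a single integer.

I0 add r3 <- r5,r1: IF@1 ID@2 stall=0 (-) EX@3 MEM@4 WB@5
I1 add r2 <- r3,r4: IF@2 ID@3 stall=2 (RAW on I0.r3 (WB@5)) EX@6 MEM@7 WB@8
I2 mul r1 <- r4,r3: IF@3 ID@6 stall=0 (-) EX@7 MEM@8 WB@9
I3 ld r5 <- r5: IF@6 ID@7 stall=0 (-) EX@8 MEM@9 WB@10
I4 add r5 <- r4,r2: IF@7 ID@8 stall=0 (-) EX@9 MEM@10 WB@11
I5 sub r5 <- r4,r3: IF@8 ID@9 stall=0 (-) EX@10 MEM@11 WB@12

Answer: 12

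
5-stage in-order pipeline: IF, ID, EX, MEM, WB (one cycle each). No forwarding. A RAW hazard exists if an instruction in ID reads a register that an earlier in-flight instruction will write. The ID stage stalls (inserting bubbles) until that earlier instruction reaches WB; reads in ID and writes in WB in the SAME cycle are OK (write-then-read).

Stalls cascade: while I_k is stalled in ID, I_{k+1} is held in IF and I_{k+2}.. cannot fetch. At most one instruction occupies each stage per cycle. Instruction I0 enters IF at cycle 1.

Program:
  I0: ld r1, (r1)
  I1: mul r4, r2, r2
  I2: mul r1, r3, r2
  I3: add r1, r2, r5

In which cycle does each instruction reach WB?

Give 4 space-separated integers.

I0 ld r1 <- r1: IF@1 ID@2 stall=0 (-) EX@3 MEM@4 WB@5
I1 mul r4 <- r2,r2: IF@2 ID@3 stall=0 (-) EX@4 MEM@5 WB@6
I2 mul r1 <- r3,r2: IF@3 ID@4 stall=0 (-) EX@5 MEM@6 WB@7
I3 add r1 <- r2,r5: IF@4 ID@5 stall=0 (-) EX@6 MEM@7 WB@8

Answer: 5 6 7 8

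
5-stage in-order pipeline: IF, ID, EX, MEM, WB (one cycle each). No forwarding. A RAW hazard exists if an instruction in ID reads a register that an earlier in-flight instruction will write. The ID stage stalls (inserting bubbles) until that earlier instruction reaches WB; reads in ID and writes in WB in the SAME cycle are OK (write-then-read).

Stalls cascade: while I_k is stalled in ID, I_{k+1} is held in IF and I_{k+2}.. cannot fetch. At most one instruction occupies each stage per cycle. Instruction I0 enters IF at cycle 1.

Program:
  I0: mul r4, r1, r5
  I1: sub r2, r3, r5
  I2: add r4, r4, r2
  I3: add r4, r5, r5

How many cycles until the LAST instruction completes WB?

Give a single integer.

Answer: 10

Derivation:
I0 mul r4 <- r1,r5: IF@1 ID@2 stall=0 (-) EX@3 MEM@4 WB@5
I1 sub r2 <- r3,r5: IF@2 ID@3 stall=0 (-) EX@4 MEM@5 WB@6
I2 add r4 <- r4,r2: IF@3 ID@4 stall=2 (RAW on I1.r2 (WB@6)) EX@7 MEM@8 WB@9
I3 add r4 <- r5,r5: IF@4 ID@7 stall=0 (-) EX@8 MEM@9 WB@10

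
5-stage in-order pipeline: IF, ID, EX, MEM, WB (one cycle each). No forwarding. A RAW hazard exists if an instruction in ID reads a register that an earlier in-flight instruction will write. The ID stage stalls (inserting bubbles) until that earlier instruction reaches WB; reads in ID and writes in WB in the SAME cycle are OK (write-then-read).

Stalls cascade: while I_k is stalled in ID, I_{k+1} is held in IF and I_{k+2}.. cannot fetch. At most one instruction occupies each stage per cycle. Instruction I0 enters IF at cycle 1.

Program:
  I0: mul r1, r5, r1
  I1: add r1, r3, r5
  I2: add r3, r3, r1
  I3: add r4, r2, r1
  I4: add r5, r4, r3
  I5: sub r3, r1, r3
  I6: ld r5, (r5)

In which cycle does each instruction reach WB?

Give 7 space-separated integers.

Answer: 5 6 9 10 13 14 16

Derivation:
I0 mul r1 <- r5,r1: IF@1 ID@2 stall=0 (-) EX@3 MEM@4 WB@5
I1 add r1 <- r3,r5: IF@2 ID@3 stall=0 (-) EX@4 MEM@5 WB@6
I2 add r3 <- r3,r1: IF@3 ID@4 stall=2 (RAW on I1.r1 (WB@6)) EX@7 MEM@8 WB@9
I3 add r4 <- r2,r1: IF@4 ID@7 stall=0 (-) EX@8 MEM@9 WB@10
I4 add r5 <- r4,r3: IF@7 ID@8 stall=2 (RAW on I3.r4 (WB@10)) EX@11 MEM@12 WB@13
I5 sub r3 <- r1,r3: IF@8 ID@11 stall=0 (-) EX@12 MEM@13 WB@14
I6 ld r5 <- r5: IF@11 ID@12 stall=1 (RAW on I4.r5 (WB@13)) EX@14 MEM@15 WB@16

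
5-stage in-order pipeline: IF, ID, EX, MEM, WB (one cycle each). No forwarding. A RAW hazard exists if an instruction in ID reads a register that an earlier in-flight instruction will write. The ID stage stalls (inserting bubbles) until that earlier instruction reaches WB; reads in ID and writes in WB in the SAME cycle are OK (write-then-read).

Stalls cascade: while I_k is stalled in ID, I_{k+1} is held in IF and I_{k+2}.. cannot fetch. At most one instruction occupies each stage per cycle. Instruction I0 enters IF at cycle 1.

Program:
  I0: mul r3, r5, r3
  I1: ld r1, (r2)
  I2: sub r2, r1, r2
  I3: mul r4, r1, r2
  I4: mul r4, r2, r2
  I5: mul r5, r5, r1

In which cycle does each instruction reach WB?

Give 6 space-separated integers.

I0 mul r3 <- r5,r3: IF@1 ID@2 stall=0 (-) EX@3 MEM@4 WB@5
I1 ld r1 <- r2: IF@2 ID@3 stall=0 (-) EX@4 MEM@5 WB@6
I2 sub r2 <- r1,r2: IF@3 ID@4 stall=2 (RAW on I1.r1 (WB@6)) EX@7 MEM@8 WB@9
I3 mul r4 <- r1,r2: IF@4 ID@7 stall=2 (RAW on I2.r2 (WB@9)) EX@10 MEM@11 WB@12
I4 mul r4 <- r2,r2: IF@7 ID@10 stall=0 (-) EX@11 MEM@12 WB@13
I5 mul r5 <- r5,r1: IF@10 ID@11 stall=0 (-) EX@12 MEM@13 WB@14

Answer: 5 6 9 12 13 14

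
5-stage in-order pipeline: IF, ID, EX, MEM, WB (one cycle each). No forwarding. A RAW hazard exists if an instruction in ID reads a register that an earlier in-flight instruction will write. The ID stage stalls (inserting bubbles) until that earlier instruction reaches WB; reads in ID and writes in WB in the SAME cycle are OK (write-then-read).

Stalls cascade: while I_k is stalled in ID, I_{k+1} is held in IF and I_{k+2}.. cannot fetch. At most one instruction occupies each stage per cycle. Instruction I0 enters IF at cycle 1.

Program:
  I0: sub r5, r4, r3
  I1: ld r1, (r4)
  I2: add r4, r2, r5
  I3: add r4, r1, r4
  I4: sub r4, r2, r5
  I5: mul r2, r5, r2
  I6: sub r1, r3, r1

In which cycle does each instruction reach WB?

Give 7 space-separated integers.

I0 sub r5 <- r4,r3: IF@1 ID@2 stall=0 (-) EX@3 MEM@4 WB@5
I1 ld r1 <- r4: IF@2 ID@3 stall=0 (-) EX@4 MEM@5 WB@6
I2 add r4 <- r2,r5: IF@3 ID@4 stall=1 (RAW on I0.r5 (WB@5)) EX@6 MEM@7 WB@8
I3 add r4 <- r1,r4: IF@4 ID@6 stall=2 (RAW on I2.r4 (WB@8)) EX@9 MEM@10 WB@11
I4 sub r4 <- r2,r5: IF@6 ID@9 stall=0 (-) EX@10 MEM@11 WB@12
I5 mul r2 <- r5,r2: IF@9 ID@10 stall=0 (-) EX@11 MEM@12 WB@13
I6 sub r1 <- r3,r1: IF@10 ID@11 stall=0 (-) EX@12 MEM@13 WB@14

Answer: 5 6 8 11 12 13 14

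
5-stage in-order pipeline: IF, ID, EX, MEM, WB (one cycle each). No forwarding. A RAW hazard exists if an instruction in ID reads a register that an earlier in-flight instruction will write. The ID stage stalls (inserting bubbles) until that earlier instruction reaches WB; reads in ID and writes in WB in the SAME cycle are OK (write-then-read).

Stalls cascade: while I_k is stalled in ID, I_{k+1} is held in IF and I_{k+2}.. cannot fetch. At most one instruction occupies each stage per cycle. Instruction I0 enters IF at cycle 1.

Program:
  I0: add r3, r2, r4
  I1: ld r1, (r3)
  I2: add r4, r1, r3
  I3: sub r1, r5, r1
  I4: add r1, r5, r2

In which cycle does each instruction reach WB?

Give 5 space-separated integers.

Answer: 5 8 11 12 13

Derivation:
I0 add r3 <- r2,r4: IF@1 ID@2 stall=0 (-) EX@3 MEM@4 WB@5
I1 ld r1 <- r3: IF@2 ID@3 stall=2 (RAW on I0.r3 (WB@5)) EX@6 MEM@7 WB@8
I2 add r4 <- r1,r3: IF@3 ID@6 stall=2 (RAW on I1.r1 (WB@8)) EX@9 MEM@10 WB@11
I3 sub r1 <- r5,r1: IF@6 ID@9 stall=0 (-) EX@10 MEM@11 WB@12
I4 add r1 <- r5,r2: IF@9 ID@10 stall=0 (-) EX@11 MEM@12 WB@13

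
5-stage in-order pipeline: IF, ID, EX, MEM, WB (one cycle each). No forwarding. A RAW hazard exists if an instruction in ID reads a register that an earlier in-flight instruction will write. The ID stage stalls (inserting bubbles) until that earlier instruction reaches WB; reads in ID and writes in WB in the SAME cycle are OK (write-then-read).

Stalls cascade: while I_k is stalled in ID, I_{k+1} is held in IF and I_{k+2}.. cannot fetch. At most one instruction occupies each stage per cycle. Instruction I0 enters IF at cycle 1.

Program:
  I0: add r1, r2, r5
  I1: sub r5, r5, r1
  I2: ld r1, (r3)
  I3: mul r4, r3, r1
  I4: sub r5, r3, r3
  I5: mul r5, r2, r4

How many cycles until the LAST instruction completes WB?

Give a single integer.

I0 add r1 <- r2,r5: IF@1 ID@2 stall=0 (-) EX@3 MEM@4 WB@5
I1 sub r5 <- r5,r1: IF@2 ID@3 stall=2 (RAW on I0.r1 (WB@5)) EX@6 MEM@7 WB@8
I2 ld r1 <- r3: IF@3 ID@6 stall=0 (-) EX@7 MEM@8 WB@9
I3 mul r4 <- r3,r1: IF@6 ID@7 stall=2 (RAW on I2.r1 (WB@9)) EX@10 MEM@11 WB@12
I4 sub r5 <- r3,r3: IF@7 ID@10 stall=0 (-) EX@11 MEM@12 WB@13
I5 mul r5 <- r2,r4: IF@10 ID@11 stall=1 (RAW on I3.r4 (WB@12)) EX@13 MEM@14 WB@15

Answer: 15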